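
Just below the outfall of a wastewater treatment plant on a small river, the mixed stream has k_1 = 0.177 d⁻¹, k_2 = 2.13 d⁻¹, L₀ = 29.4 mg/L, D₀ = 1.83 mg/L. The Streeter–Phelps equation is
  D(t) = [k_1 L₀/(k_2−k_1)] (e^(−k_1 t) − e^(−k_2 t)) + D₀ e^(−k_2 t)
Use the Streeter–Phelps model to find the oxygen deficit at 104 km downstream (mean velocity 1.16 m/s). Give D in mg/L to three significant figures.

D ≈ 2.13 mg/L

Travel time t = x/v = 104 km / (1.16 m/s) = 104000 m / 1.16 m/s = 89660 s = 1.038 d.
k_1 L₀/(k_2−k_1) = 0.177×29.4/(2.13−0.177) = 5.204/1.953 = 2.665 mg/L.
e^(−k_1 t) = e^(−0.177×1.038) = 0.8322; e^(−k_2 t) = e^(−2.13×1.038) = 0.1097.
D = 2.665 × (0.8322 − 0.1097) + 1.83 × 0.1097 = 1.925 + 0.2007 = 2.126 mg/L.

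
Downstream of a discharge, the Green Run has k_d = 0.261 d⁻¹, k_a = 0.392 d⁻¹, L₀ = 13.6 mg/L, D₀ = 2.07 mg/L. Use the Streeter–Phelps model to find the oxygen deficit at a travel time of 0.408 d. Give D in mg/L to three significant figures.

k_d L₀/(k_a−k_d) = 0.261×13.6/(0.392−0.261) = 3.550/0.1310 = 27.10 mg/L.
e^(−k_d t) = e^(−0.261×0.4080) = 0.8990; e^(−k_a t) = e^(−0.392×0.4080) = 0.8522.
D = 27.10 × (0.8990 − 0.8522) + 2.07 × 0.8522 = 1.268 + 1.764 = 3.032 mg/L.

D ≈ 3.03 mg/L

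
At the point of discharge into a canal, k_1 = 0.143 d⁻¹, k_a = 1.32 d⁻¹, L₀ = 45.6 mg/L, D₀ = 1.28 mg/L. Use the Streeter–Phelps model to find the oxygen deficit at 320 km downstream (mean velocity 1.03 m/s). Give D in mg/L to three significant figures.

Travel time t = x/v = 320 km / (1.03 m/s) = 320000 m / 1.03 m/s = 310700 s = 3.596 d.
k_1 L₀/(k_a−k_1) = 0.143×45.6/(1.32−0.143) = 6.521/1.177 = 5.540 mg/L.
e^(−k_1 t) = e^(−0.143×3.596) = 0.5980; e^(−k_a t) = e^(−1.32×3.596) = 0.008682.
D = 5.540 × (0.5980 − 0.008682) + 1.28 × 0.008682 = 3.265 + 0.01111 = 3.276 mg/L.

D ≈ 3.28 mg/L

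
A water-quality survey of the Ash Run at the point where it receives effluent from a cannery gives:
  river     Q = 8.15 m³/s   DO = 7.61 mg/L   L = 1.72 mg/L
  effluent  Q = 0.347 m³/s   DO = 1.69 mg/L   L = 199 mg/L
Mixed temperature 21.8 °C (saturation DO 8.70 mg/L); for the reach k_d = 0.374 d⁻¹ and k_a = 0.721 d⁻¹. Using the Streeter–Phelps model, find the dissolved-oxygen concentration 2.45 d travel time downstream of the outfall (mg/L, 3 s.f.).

Mixed DO = (8.15×7.61 + 0.347×1.69)/(8.15+0.347) = 62.61/8.497 = 7.368 mg/L.
Mixed L₀ = (8.15×1.72 + 0.347×199)/(8.497) = 83.07/8.497 = 9.777 mg/L.
Initial deficit D₀ = C_s − DO₀ = 8.70 − 7.368 = 1.332 mg/L.
D(2.45) = [0.374×9.777/(0.721−0.374)](e^(−0.374×2.45) − e^(−0.721×2.45)) + 1.332 e^(−0.721×2.45)
= 10.54 × (0.4000 − 0.1709) + 1.332 × 0.1709 = 2.641 mg/L.
DO = 8.70 − 2.641 = 6.059 mg/L.

DO ≈ 6.06 mg/L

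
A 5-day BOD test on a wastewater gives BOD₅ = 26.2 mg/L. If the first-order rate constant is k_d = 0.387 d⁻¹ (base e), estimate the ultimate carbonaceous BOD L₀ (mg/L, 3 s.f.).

L₀ ≈ 30.6 mg/L

BOD₅ = L₀(1 − e^(−5k_d)) ⇒ L₀ = BOD₅ / (1 − e^(−5×0.387))
= 26.2 / (1 − 0.1444) = 26.2 / 0.8556 = 30.62 mg/L.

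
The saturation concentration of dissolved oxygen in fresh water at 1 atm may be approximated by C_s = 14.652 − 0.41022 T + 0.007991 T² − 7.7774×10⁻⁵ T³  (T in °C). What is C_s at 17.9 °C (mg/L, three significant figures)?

C_s = 14.652 − 0.41022×17.9 + 0.007991×17.9² − 7.7774×10⁻⁵×17.9³ = 9.423 mg/L.

C_s ≈ 9.42 mg/L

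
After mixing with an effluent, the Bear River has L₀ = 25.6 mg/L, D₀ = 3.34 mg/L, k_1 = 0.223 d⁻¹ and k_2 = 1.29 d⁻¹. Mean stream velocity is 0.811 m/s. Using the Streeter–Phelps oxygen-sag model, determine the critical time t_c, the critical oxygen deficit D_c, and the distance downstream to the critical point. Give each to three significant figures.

t_c ≈ 0.728 d; D_c ≈ 3.76 mg/L; x_c ≈ 51.0 km

t_c = [1/(k_2−k_1)] ln[(k_2/k_1)(1 − D₀(k_2−k_1)/(k_1 L₀))]
= [1/(1.29−0.223)] ln[(1.29/0.223)(1 − 3.34×1.067/(0.223×25.6))]
= (1/1.067) ln[5.785 × 0.3757] = 0.9372 × ln(2.174) = 0.9372 × 0.7764 = 0.7276 d.
L(t_c) = L₀ e^(−k_1 t_c) = 25.6 × 0.8502 = 21.77 mg/L, and at the critical point k_2 D_c = k_1 L, so D_c = (0.223/1.29) × 21.77 = 3.763 mg/L.
x_c = v t_c = 0.811 m/s × 0.7276 d × 86400 s/d = 50980 m ≈ 51.0 km.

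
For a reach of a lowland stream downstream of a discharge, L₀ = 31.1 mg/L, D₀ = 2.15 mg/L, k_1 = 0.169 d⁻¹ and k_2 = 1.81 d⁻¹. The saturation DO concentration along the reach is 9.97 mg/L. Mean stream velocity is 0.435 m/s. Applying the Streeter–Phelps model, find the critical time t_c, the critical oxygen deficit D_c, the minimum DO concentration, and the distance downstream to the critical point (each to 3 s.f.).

t_c = [1/(k_2−k_1)] ln[(k_2/k_1)(1 − D₀(k_2−k_1)/(k_1 L₀))]
= [1/(1.81−0.169)] ln[(1.81/0.169)(1 − 2.15×1.641/(0.169×31.1))]
= (1/1.641) ln[10.71 × 0.3287] = 0.6094 × ln(3.521) = 0.6094 × 1.259 = 0.7670 d.
D_c = (k_1/k_2) L₀ e^(−k_1 t_c) = (0.169/1.81) × 31.1 × e^(−0.169×0.7670) = 0.09337 × 31.1 × 0.8784 = 2.551 mg/L.
Minimum DO = C_s − D_c = 9.97 − 2.551 = 7.419 mg/L.
x_c = v t_c = 0.435 m/s × 0.7670 d × 86400 s/d = 28830 m ≈ 28.8 km.

t_c ≈ 0.767 d; D_c ≈ 2.55 mg/L; min DO ≈ 7.42 mg/L; x_c ≈ 28.8 km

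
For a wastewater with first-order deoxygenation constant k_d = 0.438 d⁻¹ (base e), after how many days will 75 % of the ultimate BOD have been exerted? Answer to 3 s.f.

t ≈ 3.17 d

y/L₀ = 1 − e^(−k_d t) = 0.75 ⇒ e^(−k_d t) = 0.250
t = −ln(0.250) / 0.438 = 1.386 / 0.438 = 3.165 d.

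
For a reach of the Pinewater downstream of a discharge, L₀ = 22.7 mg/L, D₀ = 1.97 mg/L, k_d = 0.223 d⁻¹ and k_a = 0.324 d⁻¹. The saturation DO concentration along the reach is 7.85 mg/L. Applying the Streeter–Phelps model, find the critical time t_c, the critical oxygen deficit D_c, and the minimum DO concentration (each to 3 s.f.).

With k_a/k_d = 1.453 and 1 − D₀(k_a−k_d)/(k_d L₀) = 0.9607,
t_c = ln(1.453 × 0.9607) / (0.324 − 0.223) = ln(1.396) / 0.1010 = 0.3335/0.1010 = 3.302 d.
D_c = (k_d/k_a) L₀ e^(−k_d t_c) = (0.223/0.324) × 22.7 × e^(−0.223×3.302) = 0.6883 × 22.7 × 0.4789 = 7.482 mg/L.
Minimum DO = C_s − D_c = 7.85 − 7.482 = 0.3679 mg/L.

t_c ≈ 3.30 d; D_c ≈ 7.48 mg/L; min DO ≈ 0.368 mg/L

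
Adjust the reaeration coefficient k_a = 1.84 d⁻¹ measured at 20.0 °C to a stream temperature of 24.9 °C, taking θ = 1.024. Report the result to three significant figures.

k_a ≈ 2.07 d⁻¹

k_a(T₂) = k_a(T₁) · θ^(T₂−T₁) = 1.84 × 1.024^(24.9−20.0)
= 1.84 × 1.024^4.90 = 1.84 × 1.123 = 2.067 d⁻¹.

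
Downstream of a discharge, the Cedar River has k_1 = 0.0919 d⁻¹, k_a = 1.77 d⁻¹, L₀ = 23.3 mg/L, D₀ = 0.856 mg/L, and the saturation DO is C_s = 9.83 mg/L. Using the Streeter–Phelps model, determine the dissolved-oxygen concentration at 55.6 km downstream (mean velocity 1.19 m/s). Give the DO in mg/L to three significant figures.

Travel time t = x/v = 55.6 km / (1.19 m/s) = 55600 m / 1.19 m/s = 46720 s = 0.5408 d.
k_1 L₀/(k_a−k_1) = 0.0919×23.3/(1.77−0.0919) = 2.141/1.678 = 1.276 mg/L.
e^(−k_1 t) = e^(−0.0919×0.5408) = 0.9515; e^(−k_a t) = e^(−1.77×0.5408) = 0.3840.
D = 1.276 × (0.9515 − 0.3840) + 0.856 × 0.3840 = 0.7242 + 0.3287 = 1.053 mg/L.
DO = C_s − D = 9.83 − 1.053 = 8.777 mg/L.

DO ≈ 8.78 mg/L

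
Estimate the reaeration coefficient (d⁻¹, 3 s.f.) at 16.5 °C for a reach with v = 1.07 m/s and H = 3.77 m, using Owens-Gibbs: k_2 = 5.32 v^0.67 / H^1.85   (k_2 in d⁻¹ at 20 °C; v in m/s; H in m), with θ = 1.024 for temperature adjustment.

k_2(20) = 5.32 × 1.07^0.67 / 3.77^1.85 = 5.32 × 1.046 / 11.65 = 0.4779 d⁻¹.
k_2(16.5) = 0.4779 × 1.024^(16.5−20) = 0.4779 × 0.9203 = 0.4399 d⁻¹.

k_2 ≈ 0.440 d⁻¹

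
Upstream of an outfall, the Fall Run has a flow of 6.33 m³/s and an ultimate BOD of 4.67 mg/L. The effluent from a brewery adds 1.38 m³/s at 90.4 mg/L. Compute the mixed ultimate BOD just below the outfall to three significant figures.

20.0 mg/L

Flow-weighted mixing: C = (Q_r C_r + Q_w C_w)/(Q_r + Q_w)
= (6.33×4.67 + 1.38×90.4)/(6.33 + 1.38) = 154.3/7.710 = 20.01 mg/L.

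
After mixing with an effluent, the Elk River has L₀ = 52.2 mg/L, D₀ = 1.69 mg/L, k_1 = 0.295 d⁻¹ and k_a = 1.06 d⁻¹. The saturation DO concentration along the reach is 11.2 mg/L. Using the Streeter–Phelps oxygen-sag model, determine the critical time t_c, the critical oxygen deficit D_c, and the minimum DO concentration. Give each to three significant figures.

At the critical point dD/dt = 0, so k_1 L₀ e^(−k_1 t) = k_a D. Substituting D(t) from the Streeter–Phelps equation and solving for t gives
t_c = ln[(k_a/k_1)(1 − D₀(k_a−k_1)/(k_1 L₀))] / (k_a−k_1).
Here k_a−k_1 = 0.7650 d⁻¹ and 1 − D₀(k_a−k_1)/(k_1 L₀) = 1 − 1.69×0.7650/(0.295×52.2) = 0.9160, so
t_c = ln(3.593 × 0.9160) / 0.7650 = 1.191 / 0.7650 = 1.557 d.
L(t_c) = L₀ e^(−k_1 t_c) = 52.2 × 0.6317 = 32.97 mg/L, and at the critical point k_a D_c = k_1 L, so D_c = (0.295/1.06) × 32.97 = 9.176 mg/L.
Minimum DO = C_s − D_c = 11.2 − 9.176 = 2.024 mg/L.

t_c ≈ 1.56 d; D_c ≈ 9.18 mg/L; min DO ≈ 2.02 mg/L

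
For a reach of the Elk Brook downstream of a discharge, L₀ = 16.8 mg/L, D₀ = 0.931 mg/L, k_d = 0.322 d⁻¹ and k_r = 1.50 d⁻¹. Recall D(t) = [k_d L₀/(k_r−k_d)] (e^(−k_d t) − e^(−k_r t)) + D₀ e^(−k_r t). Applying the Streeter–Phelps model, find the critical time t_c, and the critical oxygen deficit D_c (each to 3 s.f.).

t_c = [1/(k_r−k_d)] ln[(k_r/k_d)(1 − D₀(k_r−k_d)/(k_d L₀))]
= [1/(1.50−0.322)] ln[(1.50/0.322)(1 − 0.931×1.178/(0.322×16.8))]
= (1/1.178) ln[4.658 × 0.7973] = 0.8489 × ln(3.714) = 0.8489 × 1.312 = 1.114 d.
L(t_c) = L₀ e^(−k_d t_c) = 16.8 × 0.6986 = 11.74 mg/L, and at the critical point k_r D_c = k_d L, so D_c = (0.322/1.50) × 11.74 = 2.519 mg/L.

t_c ≈ 1.11 d; D_c ≈ 2.52 mg/L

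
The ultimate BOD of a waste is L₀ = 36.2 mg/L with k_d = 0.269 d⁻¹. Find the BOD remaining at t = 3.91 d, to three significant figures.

L_t = L₀ e^(−k_d t) = 36.2 × e^(−0.269×3.91) = 36.2 × 0.3493 = 12.65 mg/L.

L ≈ 12.6 mg/L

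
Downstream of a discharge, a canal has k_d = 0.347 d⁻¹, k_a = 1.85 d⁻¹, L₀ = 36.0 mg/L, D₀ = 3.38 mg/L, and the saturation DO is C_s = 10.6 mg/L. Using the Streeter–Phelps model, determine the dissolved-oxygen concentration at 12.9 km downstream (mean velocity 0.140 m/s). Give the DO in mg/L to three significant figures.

DO ≈ 5.55 mg/L

Travel time t = x/v = 12.9 km / (0.140 m/s) = 12900 m / 0.140 m/s = 92140 s = 1.066 d.
k_d L₀/(k_a−k_d) = 0.347×36.0/(1.85−0.347) = 12.49/1.503 = 8.311 mg/L.
e^(−k_d t) = e^(−0.347×1.066) = 0.6907; e^(−k_a t) = e^(−1.85×1.066) = 0.1390.
D = 8.311 × (0.6907 − 0.1390) + 3.38 × 0.1390 = 4.585 + 0.4700 = 5.055 mg/L.
DO = C_s − D = 10.6 − 5.055 = 5.545 mg/L.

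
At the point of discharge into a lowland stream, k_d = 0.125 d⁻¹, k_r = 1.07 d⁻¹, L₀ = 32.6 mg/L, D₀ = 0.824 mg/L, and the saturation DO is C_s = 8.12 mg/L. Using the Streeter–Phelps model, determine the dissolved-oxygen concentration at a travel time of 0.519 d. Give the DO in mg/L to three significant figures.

DO ≈ 6.08 mg/L

k_d L₀/(k_r−k_d) = 0.125×32.6/(1.07−0.125) = 4.075/0.9450 = 4.312 mg/L.
e^(−k_d t) = e^(−0.125×0.5190) = 0.9372; e^(−k_r t) = e^(−1.07×0.5190) = 0.5739.
D = 4.312 × (0.9372 − 0.5739) + 0.824 × 0.5739 = 1.567 + 0.4729 = 2.039 mg/L.
DO = C_s − D = 8.12 − 2.039 = 6.081 mg/L.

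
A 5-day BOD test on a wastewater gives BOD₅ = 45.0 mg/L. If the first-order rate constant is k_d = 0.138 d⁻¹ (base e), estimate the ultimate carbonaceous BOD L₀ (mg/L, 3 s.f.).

L₀ ≈ 90.3 mg/L

BOD₅ = L₀(1 − e^(−5k_d)) ⇒ L₀ = BOD₅ / (1 − e^(−5×0.138))
= 45.0 / (1 − 0.5016) = 45.0 / 0.4984 = 90.28 mg/L.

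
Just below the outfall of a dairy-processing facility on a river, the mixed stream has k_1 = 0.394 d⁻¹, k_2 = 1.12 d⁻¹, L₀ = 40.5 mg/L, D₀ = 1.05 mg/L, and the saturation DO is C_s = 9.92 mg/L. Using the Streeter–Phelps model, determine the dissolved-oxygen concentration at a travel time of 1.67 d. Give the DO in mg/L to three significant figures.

DO ≈ 1.76 mg/L

k_1 L₀/(k_2−k_1) = 0.394×40.5/(1.12−0.394) = 15.96/0.7260 = 21.98 mg/L.
e^(−k_1 t) = e^(−0.394×1.670) = 0.5179; e^(−k_2 t) = e^(−1.12×1.670) = 0.1541.
D = 21.98 × (0.5179 − 0.1541) + 1.05 × 0.1541 = 7.997 + 0.1618 = 8.159 mg/L.
DO = C_s − D = 9.92 − 8.159 = 1.761 mg/L.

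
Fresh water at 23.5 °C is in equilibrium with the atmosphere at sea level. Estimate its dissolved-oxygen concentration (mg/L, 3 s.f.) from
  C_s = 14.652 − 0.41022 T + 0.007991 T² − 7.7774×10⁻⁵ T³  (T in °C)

C_s ≈ 8.42 mg/L

C_s = 14.652 − 0.41022×23.5 + 0.007991×23.5² − 7.7774×10⁻⁵×23.5³ = 8.416 mg/L.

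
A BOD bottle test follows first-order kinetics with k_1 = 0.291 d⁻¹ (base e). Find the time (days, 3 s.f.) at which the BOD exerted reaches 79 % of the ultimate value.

y/L₀ = 1 − e^(−k_1 t) = 0.79 ⇒ e^(−k_1 t) = 0.210
t = −ln(0.210) / 0.291 = 1.561 / 0.291 = 5.363 d.

t ≈ 5.36 d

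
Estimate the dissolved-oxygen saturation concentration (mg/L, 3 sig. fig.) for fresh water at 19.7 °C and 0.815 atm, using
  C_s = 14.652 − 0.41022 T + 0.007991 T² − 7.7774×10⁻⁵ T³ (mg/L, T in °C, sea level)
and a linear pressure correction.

At sea level: C_s = 14.652 − 0.41022×19.7 + 0.007991×19.7² − 7.7774×10⁻⁵×19.7³ = 9.077 mg/L.
Pressure correction: C_s' = 9.077 × 0.815 = 7.398 mg/L.

C_s ≈ 7.40 mg/L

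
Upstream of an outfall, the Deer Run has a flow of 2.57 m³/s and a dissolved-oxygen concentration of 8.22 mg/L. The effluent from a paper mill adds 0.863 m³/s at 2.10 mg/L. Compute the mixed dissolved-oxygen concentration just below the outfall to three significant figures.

Flow-weighted mixing: C = (Q_r C_r + Q_w C_w)/(Q_r + Q_w)
= (2.57×8.22 + 0.863×2.10)/(2.57 + 0.863) = 22.94/3.433 = 6.682 mg/L.

6.68 mg/L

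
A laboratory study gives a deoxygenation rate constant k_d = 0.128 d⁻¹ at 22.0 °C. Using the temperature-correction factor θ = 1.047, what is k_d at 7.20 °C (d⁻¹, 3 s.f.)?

k_d ≈ 0.0649 d⁻¹

k_d(T₂) = k_d(T₁) · θ^(T₂−T₁) = 0.128 × 1.047^(7.20−22.0)
= 0.128 × 1.047^-14.8 = 0.128 × 0.5067 = 0.06486 d⁻¹.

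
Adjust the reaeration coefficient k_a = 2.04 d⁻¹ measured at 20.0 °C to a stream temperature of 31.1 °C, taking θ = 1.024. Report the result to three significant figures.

k_a ≈ 2.65 d⁻¹

k_a(T₂) = k_a(T₁) · θ^(T₂−T₁) = 2.04 × 1.024^(31.1−20.0)
= 2.04 × 1.024^11.1 = 2.04 × 1.301 = 2.654 d⁻¹.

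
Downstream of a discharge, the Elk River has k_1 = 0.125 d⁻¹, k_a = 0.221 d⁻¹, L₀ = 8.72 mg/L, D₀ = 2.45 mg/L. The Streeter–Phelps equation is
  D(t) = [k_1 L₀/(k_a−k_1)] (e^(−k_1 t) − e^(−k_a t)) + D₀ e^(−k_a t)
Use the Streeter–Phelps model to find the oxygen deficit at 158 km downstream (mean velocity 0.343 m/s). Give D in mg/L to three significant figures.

D ≈ 3.09 mg/L

Travel time t = x/v = 158 km / (0.343 m/s) = 158000 m / 0.343 m/s = 460600 s = 5.331 d.
k_1 L₀/(k_a−k_1) = 0.125×8.72/(0.221−0.125) = 1.090/0.09600 = 11.35 mg/L.
e^(−k_1 t) = e^(−0.125×5.331) = 0.5135; e^(−k_a t) = e^(−0.221×5.331) = 0.3078.
D = 11.35 × (0.5135 − 0.3078) + 2.45 × 0.3078 = 2.336 + 0.7541 = 3.090 mg/L.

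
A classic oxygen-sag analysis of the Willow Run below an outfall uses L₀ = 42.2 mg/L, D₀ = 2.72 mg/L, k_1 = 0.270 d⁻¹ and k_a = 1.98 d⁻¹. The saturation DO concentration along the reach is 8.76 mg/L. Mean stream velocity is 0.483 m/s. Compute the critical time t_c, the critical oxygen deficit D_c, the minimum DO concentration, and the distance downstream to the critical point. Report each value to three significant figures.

With k_a/k_1 = 7.333 and 1 − D₀(k_a−k_1)/(k_1 L₀) = 0.5918,
t_c = ln(7.333 × 0.5918) / (1.98 − 0.270) = ln(4.340) / 1.710 = 1.468/1.710 = 0.8584 d.
D_c = (k_1/k_a) L₀ e^(−k_1 t_c) = (0.270/1.98) × 42.2 × e^(−0.270×0.8584) = 0.1364 × 42.2 × 0.7931 = 4.564 mg/L.
Minimum DO = C_s − D_c = 8.76 − 4.564 = 4.196 mg/L.
x_c = v t_c = 0.483 m/s × 0.8584 d × 86400 s/d = 35820 m ≈ 35.8 km.

t_c ≈ 0.858 d; D_c ≈ 4.56 mg/L; min DO ≈ 4.20 mg/L; x_c ≈ 35.8 km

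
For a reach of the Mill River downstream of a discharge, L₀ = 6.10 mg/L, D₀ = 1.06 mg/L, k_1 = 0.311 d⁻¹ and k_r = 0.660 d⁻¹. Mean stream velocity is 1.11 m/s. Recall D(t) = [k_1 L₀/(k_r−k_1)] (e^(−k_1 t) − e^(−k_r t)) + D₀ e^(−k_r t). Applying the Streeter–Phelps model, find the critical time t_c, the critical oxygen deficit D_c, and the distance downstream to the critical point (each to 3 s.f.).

With k_r/k_1 = 2.122 and 1 − D₀(k_r−k_1)/(k_1 L₀) = 0.8050,
t_c = ln(2.122 × 0.8050) / (0.660 − 0.311) = ln(1.708) / 0.3490 = 0.5355/0.3490 = 1.534 d.
L(t_c) = L₀ e^(−k_1 t_c) = 6.10 × 0.6205 = 3.785 mg/L, and at the critical point k_r D_c = k_1 L, so D_c = (0.311/0.660) × 3.785 = 1.784 mg/L.
x_c = v t_c = 1.11 m/s × 1.534 d × 86400 s/d = 147200 m ≈ 147 km.

t_c ≈ 1.53 d; D_c ≈ 1.78 mg/L; x_c ≈ 147 km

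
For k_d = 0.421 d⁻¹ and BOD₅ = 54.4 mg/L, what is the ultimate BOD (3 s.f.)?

L₀ ≈ 61.9 mg/L

BOD₅ = L₀(1 − e^(−5k_d)) ⇒ L₀ = BOD₅ / (1 − e^(−5×0.421))
= 54.4 / (1 − 0.1218) = 54.4 / 0.8782 = 61.95 mg/L.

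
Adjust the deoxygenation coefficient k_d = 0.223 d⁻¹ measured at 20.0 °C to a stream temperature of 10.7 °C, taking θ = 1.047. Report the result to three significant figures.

k_d(T₂) = k_d(T₁) · θ^(T₂−T₁) = 0.223 × 1.047^(10.7−20.0)
= 0.223 × 1.047^-9.30 = 0.223 × 0.6524 = 0.1455 d⁻¹.

k_d ≈ 0.145 d⁻¹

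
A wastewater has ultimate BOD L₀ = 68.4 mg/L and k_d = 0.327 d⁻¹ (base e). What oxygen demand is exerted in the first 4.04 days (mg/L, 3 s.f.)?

y ≈ 50.1 mg/L

y_t = L₀(1 − e^(−k_d t)) = 68.4 × (1 − e^(−0.327×4.04))
= 68.4 × (1 − 0.2668) = 68.4 × 0.7332 = 50.15 mg/L.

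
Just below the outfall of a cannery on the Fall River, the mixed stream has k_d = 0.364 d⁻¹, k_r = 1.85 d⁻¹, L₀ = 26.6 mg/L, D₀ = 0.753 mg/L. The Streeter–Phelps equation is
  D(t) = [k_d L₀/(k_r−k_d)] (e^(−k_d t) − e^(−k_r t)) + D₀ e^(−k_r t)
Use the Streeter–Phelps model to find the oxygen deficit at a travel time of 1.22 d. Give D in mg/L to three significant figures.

D ≈ 3.58 mg/L

k_d L₀/(k_r−k_d) = 0.364×26.6/(1.85−0.364) = 9.682/1.486 = 6.516 mg/L.
e^(−k_d t) = e^(−0.364×1.220) = 0.6414; e^(−k_r t) = e^(−1.85×1.220) = 0.1047.
D = 6.516 × (0.6414 − 0.1047) + 0.753 × 0.1047 = 3.497 + 0.07881 = 3.576 mg/L.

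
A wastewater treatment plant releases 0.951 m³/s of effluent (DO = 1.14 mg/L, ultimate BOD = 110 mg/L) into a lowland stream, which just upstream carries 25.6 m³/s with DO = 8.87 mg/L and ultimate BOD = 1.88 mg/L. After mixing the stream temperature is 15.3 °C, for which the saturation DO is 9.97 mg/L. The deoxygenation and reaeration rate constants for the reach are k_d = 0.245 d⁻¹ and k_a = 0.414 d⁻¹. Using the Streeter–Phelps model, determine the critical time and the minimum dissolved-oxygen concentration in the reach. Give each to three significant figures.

Mixed DO = (25.6×8.87 + 0.951×1.14)/(25.6+0.951) = 228.2/26.55 = 8.593 mg/L.
Mixed L₀ = (25.6×1.88 + 0.951×110)/(26.55) = 152.7/26.55 = 5.753 mg/L.
Initial deficit D₀ = C_s − DO₀ = 9.97 − 8.593 = 1.377 mg/L.
t_c = (1/0.1690) ln[(0.414/0.245)(1 − 1.377×0.1690/(0.245×5.753))] = 5.917 × ln(1.411) = 2.036 d.
D_c = (0.245/0.414) × 5.753 × e^(−0.245×2.036) = 0.5918 × 5.753 × 0.6072 = 2.067 mg/L.
Minimum DO = 9.97 − 2.067 = 7.903 mg/L.

t_c ≈ 2.04 d; minimum DO ≈ 7.90 mg/L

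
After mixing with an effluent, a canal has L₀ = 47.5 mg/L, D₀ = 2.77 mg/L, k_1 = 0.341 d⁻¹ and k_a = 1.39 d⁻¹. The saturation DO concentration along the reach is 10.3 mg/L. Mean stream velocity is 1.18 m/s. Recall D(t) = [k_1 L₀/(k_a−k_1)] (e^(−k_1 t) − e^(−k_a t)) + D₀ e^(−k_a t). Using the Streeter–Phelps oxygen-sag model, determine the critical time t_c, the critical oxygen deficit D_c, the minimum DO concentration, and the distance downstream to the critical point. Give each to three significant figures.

At the critical point dD/dt = 0, so k_1 L₀ e^(−k_1 t) = k_a D. Substituting D(t) from the Streeter–Phelps equation and solving for t gives
t_c = ln[(k_a/k_1)(1 − D₀(k_a−k_1)/(k_1 L₀))] / (k_a−k_1).
Here k_a−k_1 = 1.049 d⁻¹ and 1 − D₀(k_a−k_1)/(k_1 L₀) = 1 − 2.77×1.049/(0.341×47.5) = 0.8206, so
t_c = ln(4.076 × 0.8206) / 1.049 = 1.207 / 1.049 = 1.151 d.
L(t_c) = L₀ e^(−k_1 t_c) = 47.5 × 0.6754 = 32.08 mg/L, and at the critical point k_a D_c = k_1 L, so D_c = (0.341/1.39) × 32.08 = 7.870 mg/L.
Minimum DO = C_s − D_c = 10.3 − 7.870 = 2.430 mg/L.
x_c = v t_c = 1.18 m/s × 1.151 d × 86400 s/d = 117400 m ≈ 117 km.

t_c ≈ 1.15 d; D_c ≈ 7.87 mg/L; min DO ≈ 2.43 mg/L; x_c ≈ 117 km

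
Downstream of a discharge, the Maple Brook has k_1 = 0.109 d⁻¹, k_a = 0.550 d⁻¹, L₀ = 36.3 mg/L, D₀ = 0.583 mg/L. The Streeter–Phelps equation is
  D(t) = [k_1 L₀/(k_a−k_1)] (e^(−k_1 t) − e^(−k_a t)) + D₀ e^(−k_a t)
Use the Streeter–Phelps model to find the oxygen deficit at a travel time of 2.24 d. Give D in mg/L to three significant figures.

k_1 L₀/(k_a−k_1) = 0.109×36.3/(0.550−0.109) = 3.957/0.4410 = 8.972 mg/L.
e^(−k_1 t) = e^(−0.109×2.240) = 0.7834; e^(−k_a t) = e^(−0.550×2.240) = 0.2917.
D = 8.972 × (0.7834 − 0.2917) + 0.583 × 0.2917 = 4.411 + 0.1701 = 4.581 mg/L.

D ≈ 4.58 mg/L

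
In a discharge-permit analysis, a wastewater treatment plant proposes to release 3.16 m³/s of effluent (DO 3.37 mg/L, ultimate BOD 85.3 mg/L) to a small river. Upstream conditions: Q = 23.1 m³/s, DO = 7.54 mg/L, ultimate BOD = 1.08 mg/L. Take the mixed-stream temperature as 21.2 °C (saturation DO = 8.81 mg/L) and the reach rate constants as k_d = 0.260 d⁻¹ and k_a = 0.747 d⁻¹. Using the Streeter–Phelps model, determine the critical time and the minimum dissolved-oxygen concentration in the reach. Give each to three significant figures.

Mixed DO = (23.1×7.54 + 3.16×3.37)/(23.1+3.16) = 184.8/26.26 = 7.038 mg/L.
Mixed L₀ = (23.1×1.08 + 3.16×85.3)/(26.26) = 294.5/26.26 = 11.21 mg/L.
Initial deficit D₀ = C_s − DO₀ = 8.81 − 7.038 = 1.772 mg/L.
t_c = (1/0.4870) ln[(0.747/0.260)(1 − 1.772×0.4870/(0.260×11.21))] = 2.053 × ln(2.023) = 1.447 d.
D_c = (0.260/0.747) × 11.21 × e^(−0.260×1.447) = 0.3481 × 11.21 × 0.6865 = 2.680 mg/L.
Minimum DO = 8.81 − 2.680 = 6.130 mg/L.

t_c ≈ 1.45 d; minimum DO ≈ 6.13 mg/L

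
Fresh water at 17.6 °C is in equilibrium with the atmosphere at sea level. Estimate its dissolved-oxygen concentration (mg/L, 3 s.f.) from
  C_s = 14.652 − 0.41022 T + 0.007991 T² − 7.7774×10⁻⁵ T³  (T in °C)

C_s ≈ 9.48 mg/L

C_s = 14.652 − 0.41022×17.6 + 0.007991×17.6² − 7.7774×10⁻⁵×17.6³ = 9.483 mg/L.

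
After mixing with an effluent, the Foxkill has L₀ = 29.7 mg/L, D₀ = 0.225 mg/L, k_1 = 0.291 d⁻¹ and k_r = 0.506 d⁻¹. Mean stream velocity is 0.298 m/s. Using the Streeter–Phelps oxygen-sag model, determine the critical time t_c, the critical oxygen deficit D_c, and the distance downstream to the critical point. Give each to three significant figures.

t_c = [1/(k_r−k_1)] ln[(k_r/k_1)(1 − D₀(k_r−k_1)/(k_1 L₀))]
= [1/(0.506−0.291)] ln[(0.506/0.291)(1 − 0.225×0.2150/(0.291×29.7))]
= (1/0.2150) ln[1.739 × 0.9944] = 4.651 × ln(1.729) = 4.651 × 0.5476 = 2.547 d.
D_c = (k_1/k_r) L₀ e^(−k_1 t_c) = (0.291/0.506) × 29.7 × e^(−0.291×2.547) = 0.5751 × 29.7 × 0.4766 = 8.140 mg/L.
x_c = v t_c = 0.298 m/s × 2.547 d × 86400 s/d = 65580 m ≈ 65.6 km.

t_c ≈ 2.55 d; D_c ≈ 8.14 mg/L; x_c ≈ 65.6 km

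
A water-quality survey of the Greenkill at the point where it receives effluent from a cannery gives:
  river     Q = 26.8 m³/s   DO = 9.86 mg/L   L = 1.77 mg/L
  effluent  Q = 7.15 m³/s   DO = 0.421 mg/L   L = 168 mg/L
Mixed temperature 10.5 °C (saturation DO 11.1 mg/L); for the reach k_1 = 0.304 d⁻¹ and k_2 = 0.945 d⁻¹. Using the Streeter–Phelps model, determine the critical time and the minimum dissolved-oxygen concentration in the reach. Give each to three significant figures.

Mixed DO = (26.8×9.86 + 7.15×0.421)/(26.8+7.15) = 267.3/33.95 = 7.872 mg/L.
Mixed L₀ = (26.8×1.77 + 7.15×168)/(33.95) = 1249/33.95 = 36.78 mg/L.
Initial deficit D₀ = C_s − DO₀ = 11.1 − 7.872 = 3.228 mg/L.
t_c = (1/0.6410) ln[(0.945/0.304)(1 − 3.228×0.6410/(0.304×36.78))] = 1.560 × ln(2.533) = 1.450 d.
D_c = (0.304/0.945) × 36.78 × e^(−0.304×1.450) = 0.3217 × 36.78 × 0.6435 = 7.614 mg/L.
Minimum DO = 11.1 − 7.614 = 3.486 mg/L.

t_c ≈ 1.45 d; minimum DO ≈ 3.49 mg/L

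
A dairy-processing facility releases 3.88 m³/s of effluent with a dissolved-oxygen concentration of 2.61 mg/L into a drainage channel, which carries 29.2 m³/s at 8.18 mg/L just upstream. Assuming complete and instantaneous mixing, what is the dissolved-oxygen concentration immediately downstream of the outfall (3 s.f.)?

7.53 mg/L

Flow-weighted mixing: C = (Q_r C_r + Q_w C_w)/(Q_r + Q_w)
= (29.2×8.18 + 3.88×2.61)/(29.2 + 3.88) = 249.0/33.08 = 7.527 mg/L.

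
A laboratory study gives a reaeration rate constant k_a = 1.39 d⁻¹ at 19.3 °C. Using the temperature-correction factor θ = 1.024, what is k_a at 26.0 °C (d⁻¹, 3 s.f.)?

k_a ≈ 1.63 d⁻¹

k_a(T₂) = k_a(T₁) · θ^(T₂−T₁) = 1.39 × 1.024^(26.0−19.3)
= 1.39 × 1.024^6.70 = 1.39 × 1.172 = 1.629 d⁻¹.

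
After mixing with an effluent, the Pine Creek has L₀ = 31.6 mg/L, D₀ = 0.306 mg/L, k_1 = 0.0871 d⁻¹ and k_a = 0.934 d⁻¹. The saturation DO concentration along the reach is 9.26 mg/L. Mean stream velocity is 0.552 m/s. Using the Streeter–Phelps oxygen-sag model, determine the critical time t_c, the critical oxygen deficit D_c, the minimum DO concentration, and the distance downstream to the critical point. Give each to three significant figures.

t_c = [1/(k_a−k_1)] ln[(k_a/k_1)(1 − D₀(k_a−k_1)/(k_1 L₀))]
= [1/(0.934−0.0871)] ln[(0.934/0.0871)(1 − 0.306×0.8469/(0.0871×31.6))]
= (1/0.8469) ln[10.72 × 0.9058] = 1.181 × ln(9.714) = 1.181 × 2.274 = 2.685 d.
L(t_c) = L₀ e^(−k_1 t_c) = 31.6 × 0.7915 = 25.01 mg/L, and at the critical point k_a D_c = k_1 L, so D_c = (0.0871/0.934) × 25.01 = 2.332 mg/L.
Minimum DO = C_s − D_c = 9.26 − 2.332 = 6.928 mg/L.
x_c = v t_c = 0.552 m/s × 2.685 d × 86400 s/d = 128000 m ≈ 128 km.

t_c ≈ 2.68 d; D_c ≈ 2.33 mg/L; min DO ≈ 6.93 mg/L; x_c ≈ 128 km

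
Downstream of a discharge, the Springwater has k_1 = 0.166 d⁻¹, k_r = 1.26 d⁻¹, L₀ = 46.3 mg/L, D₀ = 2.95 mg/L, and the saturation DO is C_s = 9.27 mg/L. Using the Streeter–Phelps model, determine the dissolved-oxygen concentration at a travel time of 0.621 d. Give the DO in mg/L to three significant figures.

DO ≈ 4.80 mg/L

k_1 L₀/(k_r−k_1) = 0.166×46.3/(1.26−0.166) = 7.686/1.094 = 7.025 mg/L.
e^(−k_1 t) = e^(−0.166×0.6210) = 0.9020; e^(−k_r t) = e^(−1.26×0.6210) = 0.4573.
D = 7.025 × (0.9020 − 0.4573) + 2.95 × 0.4573 = 3.125 + 1.349 = 4.474 mg/L.
DO = C_s − D = 9.27 − 4.474 = 4.796 mg/L.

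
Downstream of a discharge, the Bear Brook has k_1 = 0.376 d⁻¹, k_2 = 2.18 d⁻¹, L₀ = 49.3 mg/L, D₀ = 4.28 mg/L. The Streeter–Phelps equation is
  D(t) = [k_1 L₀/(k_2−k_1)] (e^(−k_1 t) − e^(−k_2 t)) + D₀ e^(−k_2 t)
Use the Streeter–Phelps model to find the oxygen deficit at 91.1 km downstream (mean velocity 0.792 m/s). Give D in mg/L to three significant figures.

D ≈ 5.90 mg/L

Travel time t = x/v = 91.1 km / (0.792 m/s) = 91100 m / 0.792 m/s = 115000 s = 1.331 d.
k_1 L₀/(k_2−k_1) = 0.376×49.3/(2.18−0.376) = 18.54/1.804 = 10.28 mg/L.
e^(−k_1 t) = e^(−0.376×1.331) = 0.6062; e^(−k_2 t) = e^(−2.18×1.331) = 0.05490.
D = 10.28 × (0.6062 − 0.05490) + 4.28 × 0.05490 = 5.665 + 0.2350 = 5.900 mg/L.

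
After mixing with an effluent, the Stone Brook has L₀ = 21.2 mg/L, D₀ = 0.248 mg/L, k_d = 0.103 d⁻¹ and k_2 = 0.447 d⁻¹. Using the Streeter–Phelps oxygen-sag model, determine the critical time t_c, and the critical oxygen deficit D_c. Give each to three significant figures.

t_c ≈ 4.15 d; D_c ≈ 3.19 mg/L

At the critical point dD/dt = 0, so k_d L₀ e^(−k_d t) = k_2 D. Substituting D(t) from the Streeter–Phelps equation and solving for t gives
t_c = ln[(k_2/k_d)(1 − D₀(k_2−k_d)/(k_d L₀))] / (k_2−k_d).
Here k_2−k_d = 0.3440 d⁻¹ and 1 − D₀(k_2−k_d)/(k_d L₀) = 1 − 0.248×0.3440/(0.103×21.2) = 0.9609, so
t_c = ln(4.340 × 0.9609) / 0.3440 = 1.428 / 0.3440 = 4.151 d.
D_c = (k_d/k_2) L₀ e^(−k_d t_c) = (0.103/0.447) × 21.2 × e^(−0.103×4.151) = 0.2304 × 21.2 × 0.6521 = 3.185 mg/L.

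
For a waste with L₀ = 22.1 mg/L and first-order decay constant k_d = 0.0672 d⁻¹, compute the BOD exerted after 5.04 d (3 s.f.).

y ≈ 6.35 mg/L

y_t = L₀(1 − e^(−k_d t)) = 22.1 × (1 − e^(−0.0672×5.04))
= 22.1 × (1 − 0.7127) = 22.1 × 0.2873 = 6.349 mg/L.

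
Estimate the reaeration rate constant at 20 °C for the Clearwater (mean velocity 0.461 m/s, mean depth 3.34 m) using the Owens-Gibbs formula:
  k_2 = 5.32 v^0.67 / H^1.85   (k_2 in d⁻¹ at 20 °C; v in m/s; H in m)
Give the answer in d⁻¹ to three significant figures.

k_2 = 5.32 × 0.461^0.67 / 3.34^1.85 = 5.32 × 0.5952 / 9.310 = 0.3401 d⁻¹.

k_2 ≈ 0.340 d⁻¹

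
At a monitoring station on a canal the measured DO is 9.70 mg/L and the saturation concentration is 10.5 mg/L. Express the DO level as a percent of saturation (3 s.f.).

92.4 % saturation

% saturation = C/C_s × 100 = 9.70/10.5 × 100 = 92.4 %.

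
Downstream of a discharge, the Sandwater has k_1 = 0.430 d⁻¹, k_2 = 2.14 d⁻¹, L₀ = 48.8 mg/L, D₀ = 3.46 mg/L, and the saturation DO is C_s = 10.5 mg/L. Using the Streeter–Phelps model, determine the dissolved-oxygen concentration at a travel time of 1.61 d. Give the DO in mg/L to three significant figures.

k_1 L₀/(k_2−k_1) = 0.430×48.8/(2.14−0.430) = 20.98/1.710 = 12.27 mg/L.
e^(−k_1 t) = e^(−0.430×1.610) = 0.5004; e^(−k_2 t) = e^(−2.14×1.610) = 0.03189.
D = 12.27 × (0.5004 − 0.03189) + 3.46 × 0.03189 = 5.750 + 0.1103 = 5.860 mg/L.
DO = C_s − D = 10.5 − 5.860 = 4.640 mg/L.

DO ≈ 4.64 mg/L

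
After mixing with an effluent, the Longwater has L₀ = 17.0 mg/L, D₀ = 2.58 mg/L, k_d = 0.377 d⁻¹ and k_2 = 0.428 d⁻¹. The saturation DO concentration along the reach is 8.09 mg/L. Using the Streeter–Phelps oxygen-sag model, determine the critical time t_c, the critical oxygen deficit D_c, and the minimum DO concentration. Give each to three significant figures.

At the critical point dD/dt = 0, so k_d L₀ e^(−k_d t) = k_2 D. Substituting D(t) from the Streeter–Phelps equation and solving for t gives
t_c = ln[(k_2/k_d)(1 − D₀(k_2−k_d)/(k_d L₀))] / (k_2−k_d).
Here k_2−k_d = 0.05100 d⁻¹ and 1 − D₀(k_2−k_d)/(k_d L₀) = 1 − 2.58×0.05100/(0.377×17.0) = 0.9795, so
t_c = ln(1.135 × 0.9795) / 0.05100 = 0.1061 / 0.05100 = 2.081 d.
L(t_c) = L₀ e^(−k_d t_c) = 17.0 × 0.4563 = 7.757 mg/L, and at the critical point k_2 D_c = k_d L, so D_c = (0.377/0.428) × 7.757 = 6.833 mg/L.
Minimum DO = C_s − D_c = 8.09 − 6.833 = 1.257 mg/L.

t_c ≈ 2.08 d; D_c ≈ 6.83 mg/L; min DO ≈ 1.26 mg/L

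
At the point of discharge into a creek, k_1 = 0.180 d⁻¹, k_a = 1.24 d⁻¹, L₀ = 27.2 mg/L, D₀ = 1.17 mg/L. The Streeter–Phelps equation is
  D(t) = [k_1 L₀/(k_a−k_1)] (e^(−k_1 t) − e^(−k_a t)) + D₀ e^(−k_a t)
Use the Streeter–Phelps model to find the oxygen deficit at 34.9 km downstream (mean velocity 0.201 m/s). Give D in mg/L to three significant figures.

Travel time t = x/v = 34.9 km / (0.201 m/s) = 34900 m / 0.201 m/s = 173600 s = 2.010 d.
k_1 L₀/(k_a−k_1) = 0.180×27.2/(1.24−0.180) = 4.896/1.060 = 4.619 mg/L.
e^(−k_1 t) = e^(−0.180×2.010) = 0.6965; e^(−k_a t) = e^(−1.24×2.010) = 0.08275.
D = 4.619 × (0.6965 − 0.08275) + 1.17 × 0.08275 = 2.835 + 0.09682 = 2.932 mg/L.

D ≈ 2.93 mg/L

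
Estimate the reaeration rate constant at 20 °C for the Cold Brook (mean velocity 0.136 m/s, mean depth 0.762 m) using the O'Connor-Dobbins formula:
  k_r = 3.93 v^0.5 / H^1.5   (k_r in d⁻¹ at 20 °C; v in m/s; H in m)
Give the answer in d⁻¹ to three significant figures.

k_r = 3.93 × 0.136^0.5 / 0.762^1.5 = 3.93 × 0.3688 / 0.6652 = 2.179 d⁻¹.

k_r ≈ 2.18 d⁻¹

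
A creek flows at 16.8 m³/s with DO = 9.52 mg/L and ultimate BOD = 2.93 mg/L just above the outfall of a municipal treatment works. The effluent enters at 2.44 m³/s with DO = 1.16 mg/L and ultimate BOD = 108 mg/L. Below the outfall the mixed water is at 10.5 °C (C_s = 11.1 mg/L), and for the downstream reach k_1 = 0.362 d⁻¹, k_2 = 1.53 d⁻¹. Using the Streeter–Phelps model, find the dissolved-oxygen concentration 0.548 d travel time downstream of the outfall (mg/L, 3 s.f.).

Mixed DO = (16.8×9.52 + 2.44×1.16)/(16.8+2.44) = 162.8/19.24 = 8.460 mg/L.
Mixed L₀ = (16.8×2.93 + 2.44×108)/(19.24) = 312.7/19.24 = 16.25 mg/L.
Initial deficit D₀ = C_s − DO₀ = 11.1 − 8.460 = 2.640 mg/L.
D(0.548) = [0.362×16.25/(1.53−0.362)](e^(−0.362×0.548) − e^(−1.53×0.548)) + 2.640 e^(−1.53×0.548)
= 5.038 × (0.8201 − 0.4324) + 2.640 × 0.4324 = 3.095 mg/L.
DO = 11.1 − 3.095 = 8.005 mg/L.

DO ≈ 8.01 mg/L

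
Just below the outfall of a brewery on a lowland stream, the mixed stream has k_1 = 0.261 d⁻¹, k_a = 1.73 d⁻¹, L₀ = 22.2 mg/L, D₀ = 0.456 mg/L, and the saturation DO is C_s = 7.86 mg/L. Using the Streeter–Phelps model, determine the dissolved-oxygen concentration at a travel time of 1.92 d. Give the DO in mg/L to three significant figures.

DO ≈ 5.60 mg/L

k_1 L₀/(k_a−k_1) = 0.261×22.2/(1.73−0.261) = 5.794/1.469 = 3.944 mg/L.
e^(−k_1 t) = e^(−0.261×1.920) = 0.6059; e^(−k_a t) = e^(−1.73×1.920) = 0.03610.
D = 3.944 × (0.6059 − 0.03610) + 0.456 × 0.03610 = 2.247 + 0.01646 = 2.264 mg/L.
DO = C_s − D = 7.86 − 2.264 = 5.596 mg/L.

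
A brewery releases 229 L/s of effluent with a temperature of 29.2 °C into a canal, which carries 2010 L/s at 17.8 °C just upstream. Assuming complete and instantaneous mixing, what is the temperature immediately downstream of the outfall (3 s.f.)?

19.0 °C

Flow-weighted mixing: C = (Q_r C_r + Q_w C_w)/(Q_r + Q_w)
= (2010×17.8 + 229×29.2)/(2010 + 229) = 42460/2239 = 18.97 °C.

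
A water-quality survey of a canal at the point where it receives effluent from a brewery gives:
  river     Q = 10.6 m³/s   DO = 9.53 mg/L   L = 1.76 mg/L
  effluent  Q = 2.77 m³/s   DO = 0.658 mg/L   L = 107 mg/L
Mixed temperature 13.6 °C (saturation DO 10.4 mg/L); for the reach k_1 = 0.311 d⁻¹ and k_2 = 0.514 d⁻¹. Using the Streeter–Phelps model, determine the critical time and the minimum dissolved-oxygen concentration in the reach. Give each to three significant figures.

Mixed DO = (10.6×9.53 + 2.77×0.658)/(10.6+2.77) = 102.8/13.37 = 7.692 mg/L.
Mixed L₀ = (10.6×1.76 + 2.77×107)/(13.37) = 315.0/13.37 = 23.56 mg/L.
Initial deficit D₀ = C_s − DO₀ = 10.4 − 7.692 = 2.708 mg/L.
t_c = (1/0.2030) ln[(0.514/0.311)(1 − 2.708×0.2030/(0.311×23.56))] = 4.926 × ln(1.529) = 2.091 d.
D_c = (0.311/0.514) × 23.56 × e^(−0.311×2.091) = 0.6051 × 23.56 × 0.5219 = 7.441 mg/L.
Minimum DO = 10.4 − 7.441 = 2.959 mg/L.

t_c ≈ 2.09 d; minimum DO ≈ 2.96 mg/L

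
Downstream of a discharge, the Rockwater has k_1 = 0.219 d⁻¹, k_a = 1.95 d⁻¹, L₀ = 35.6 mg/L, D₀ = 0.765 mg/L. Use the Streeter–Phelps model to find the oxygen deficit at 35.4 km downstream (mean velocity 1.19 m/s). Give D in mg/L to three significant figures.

D ≈ 2.27 mg/L

Travel time t = x/v = 35.4 km / (1.19 m/s) = 35400 m / 1.19 m/s = 29750 s = 0.3443 d.
k_1 L₀/(k_a−k_1) = 0.219×35.6/(1.95−0.219) = 7.796/1.731 = 4.504 mg/L.
e^(−k_1 t) = e^(−0.219×0.3443) = 0.9274; e^(−k_a t) = e^(−1.95×0.3443) = 0.5110.
D = 4.504 × (0.9274 − 0.5110) + 0.765 × 0.5110 = 1.875 + 0.3909 = 2.266 mg/L.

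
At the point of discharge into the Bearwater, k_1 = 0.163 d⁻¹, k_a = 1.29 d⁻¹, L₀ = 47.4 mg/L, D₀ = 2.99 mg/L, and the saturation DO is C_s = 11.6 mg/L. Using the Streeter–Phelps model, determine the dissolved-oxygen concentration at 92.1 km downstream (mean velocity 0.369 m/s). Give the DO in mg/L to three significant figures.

DO ≈ 7.41 mg/L

Travel time t = x/v = 92.1 km / (0.369 m/s) = 92100 m / 0.369 m/s = 249600 s = 2.889 d.
k_1 L₀/(k_a−k_1) = 0.163×47.4/(1.29−0.163) = 7.726/1.127 = 6.856 mg/L.
e^(−k_1 t) = e^(−0.163×2.889) = 0.6245; e^(−k_a t) = e^(−1.29×2.889) = 0.02408.
D = 6.856 × (0.6245 − 0.02408) + 2.99 × 0.02408 = 4.116 + 0.07199 = 4.188 mg/L.
DO = C_s − D = 11.6 − 4.188 = 7.412 mg/L.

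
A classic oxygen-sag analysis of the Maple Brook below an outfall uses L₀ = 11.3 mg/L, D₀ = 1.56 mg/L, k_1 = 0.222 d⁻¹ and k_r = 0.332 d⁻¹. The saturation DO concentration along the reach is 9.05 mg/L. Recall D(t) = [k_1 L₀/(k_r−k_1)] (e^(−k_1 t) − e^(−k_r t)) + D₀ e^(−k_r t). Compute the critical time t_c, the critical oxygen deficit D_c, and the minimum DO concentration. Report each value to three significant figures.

t_c = [1/(k_r−k_1)] ln[(k_r/k_1)(1 − D₀(k_r−k_1)/(k_1 L₀))]
= [1/(0.332−0.222)] ln[(0.332/0.222)(1 − 1.56×0.1100/(0.222×11.3))]
= (1/0.1100) ln[1.495 × 0.9316] = 9.091 × ln(1.393) = 9.091 × 0.3316 = 3.015 d.
L(t_c) = L₀ e^(−k_1 t_c) = 11.3 × 0.5121 = 5.787 mg/L, and at the critical point k_r D_c = k_1 L, so D_c = (0.222/0.332) × 5.787 = 3.869 mg/L.
Minimum DO = C_s − D_c = 9.05 − 3.869 = 5.181 mg/L.

t_c ≈ 3.01 d; D_c ≈ 3.87 mg/L; min DO ≈ 5.18 mg/L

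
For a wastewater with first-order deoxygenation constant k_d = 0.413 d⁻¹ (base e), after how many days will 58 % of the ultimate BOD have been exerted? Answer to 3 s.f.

t ≈ 2.10 d

y/L₀ = 1 − e^(−k_d t) = 0.58 ⇒ e^(−k_d t) = 0.420
t = −ln(0.420) / 0.413 = 0.8675 / 0.413 = 2.100 d.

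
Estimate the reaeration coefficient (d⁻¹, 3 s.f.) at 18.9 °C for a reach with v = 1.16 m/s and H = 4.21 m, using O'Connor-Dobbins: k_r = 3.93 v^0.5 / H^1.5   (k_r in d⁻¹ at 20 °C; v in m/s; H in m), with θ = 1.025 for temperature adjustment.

k_r(20) = 3.93 × 1.16^0.5 / 4.21^1.5 = 3.93 × 1.077 / 8.638 = 0.4900 d⁻¹.
k_r(18.9) = 0.4900 × 1.025^(18.9−20) = 0.4900 × 0.9732 = 0.4769 d⁻¹.

k_r ≈ 0.477 d⁻¹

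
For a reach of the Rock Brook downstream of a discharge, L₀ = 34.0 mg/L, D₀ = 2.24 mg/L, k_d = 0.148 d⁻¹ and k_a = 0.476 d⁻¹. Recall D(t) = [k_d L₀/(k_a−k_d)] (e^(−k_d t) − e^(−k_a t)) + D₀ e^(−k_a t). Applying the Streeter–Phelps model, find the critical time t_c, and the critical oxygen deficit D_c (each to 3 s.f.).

t_c ≈ 3.08 d; D_c ≈ 6.70 mg/L

At the critical point dD/dt = 0, so k_d L₀ e^(−k_d t) = k_a D. Substituting D(t) from the Streeter–Phelps equation and solving for t gives
t_c = ln[(k_a/k_d)(1 − D₀(k_a−k_d)/(k_d L₀))] / (k_a−k_d).
Here k_a−k_d = 0.3280 d⁻¹ and 1 − D₀(k_a−k_d)/(k_d L₀) = 1 − 2.24×0.3280/(0.148×34.0) = 0.8540, so
t_c = ln(3.216 × 0.8540) / 0.3280 = 1.010 / 0.3280 = 3.080 d.
L(t_c) = L₀ e^(−k_d t_c) = 34.0 × 0.6339 = 21.55 mg/L, and at the critical point k_a D_c = k_d L, so D_c = (0.148/0.476) × 21.55 = 6.701 mg/L.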